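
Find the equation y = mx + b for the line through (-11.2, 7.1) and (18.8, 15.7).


m = (8.6)/(30.0) = 0.2867
b = y1 - m*x1 = 7.1 - (8.6*(-11.2))/(30.0) = 7.1 + 3.2107 = 10.3107

y = 0.2867x + 10.3107


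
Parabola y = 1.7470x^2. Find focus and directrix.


a = 1.7470
1/(4a) = 0.1431
Focus = (0, 0.1431)
Directrix: y = -0.1431

Focus = (0, 0.1431), Directrix: y = -0.1431


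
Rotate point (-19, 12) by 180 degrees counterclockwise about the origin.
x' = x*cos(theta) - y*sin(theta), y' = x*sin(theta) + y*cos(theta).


cos(180) = -1, sin(180) = 0
x' = -19*(-1) - 12*0 = 19
y' = -19*0 + 12*(-1) = -12

(19, -12)


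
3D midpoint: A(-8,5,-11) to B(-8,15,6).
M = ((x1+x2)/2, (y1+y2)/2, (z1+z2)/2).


Mx = (-8- 8)/2 = -8.0000
My = (5+15)/2 = 10.0000
Mz = (-11+6)/2 = -2.5000

M = (-8.0000, 10.0000, -2.5000)


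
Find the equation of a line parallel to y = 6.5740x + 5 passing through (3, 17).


Parallel lines have equal slopes.
m2 = 6.5740
b2 = 17 - 6.5740*3 = -2.7220

y = 6.5740x - 2.7220


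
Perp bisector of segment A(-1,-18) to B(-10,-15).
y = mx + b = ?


Midpoint = (-5.5, -16.5)
Slope of AB = dy/dx = 3/(-9) = -0.3333
Perp slope = -dx/dy = 9/3 = 3.0000
b = My - (perp slope)*Mx = -16.5 + (-9*(-5.5))/3 = -16.5 + 16.5000 = 0

y = 3.0000x + 0


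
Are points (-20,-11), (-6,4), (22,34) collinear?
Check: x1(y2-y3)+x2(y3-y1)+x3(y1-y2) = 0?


-20*(4-34) - 6*(34+ 11) + 22*(-11-4)
= 600 - 270 - 330 = 0

Yes, collinear (determinant = 0)


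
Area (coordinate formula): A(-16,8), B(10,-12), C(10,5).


-16*(-12-5) = 272
10*(5-8) = -30
10*(8+ 12) = 200
sum = 442
Area = |442|/2 = 221.0000

221.0000 sq units


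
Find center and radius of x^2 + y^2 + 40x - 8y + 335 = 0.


h = -D/2 = -40/2 = -20
k = -E/2 = 8/2 = 4
r^2 = h^2 + k^2 - F = 400 + 16 - 335 = 81
r = 9

Center (-20, 4), radius = 9


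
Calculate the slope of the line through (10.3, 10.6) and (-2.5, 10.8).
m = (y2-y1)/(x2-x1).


dy = 10.8 - 10.6 = 0.2
dx = -2.5 - 10.3 = -12.8
m = 0.2/(-12.8) = -0.0156

m = -0.0156


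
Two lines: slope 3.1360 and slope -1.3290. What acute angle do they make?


m1-m2 = 4.465
1+m1*m2 = -3.167744
tan(theta) = |4.465/(-3.167744)| = 1.409520
theta = arctan(|4.465/(-3.167744)|) = 54.6458 degrees (acute angle)

54.6458 degrees


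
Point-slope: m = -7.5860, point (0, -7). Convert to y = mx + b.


y + 7 = -7.5860(x - 0)
y = -7.5860x - 7 + 7.5860*0
y = -7.5860x - 7.0000

y = -7.5860x - 7.0000


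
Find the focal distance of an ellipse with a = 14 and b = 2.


c^2 = 14^2 - 2^2 = 196 - 4 = 192
c = sqrt(192) = 13.8564

c = 13.8564


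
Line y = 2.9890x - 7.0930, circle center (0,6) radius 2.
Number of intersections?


Substitute y = 2.9890x - 7.0930: (x-0)^2 + (2.9890x- 7.0930-6)^2 = 4
Expand to Ax^2 + Bx + C = 0, where b-k = -13.093
A = 1+m^2 = 9.934121
B = 2(m(b-k) - h) = 2(2.9890*(-13.093) - 0) = -78.269954
C = h^2 + (b-k)^2 - r^2 = 0 + 171.426649 - 4 = 167.426649
disc = B^2-4AC = 6126.1857 - 6652.9464 = -526.7607
disc < 0

0 intersection points


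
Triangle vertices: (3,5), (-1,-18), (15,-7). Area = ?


3*(-18+ 7) = -33
-1*(-7-5) = 12
15*(5+ 18) = 345
sum = 324
Area = |324|/2 = 162.0000

162.0000 sq units


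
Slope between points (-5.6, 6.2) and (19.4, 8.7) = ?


dy = 8.7 - 6.2 = 2.5
dx = 19.4 + 5.6 = 25.0
m = 2.5/25.0 = 0.1000

m = 0.1000


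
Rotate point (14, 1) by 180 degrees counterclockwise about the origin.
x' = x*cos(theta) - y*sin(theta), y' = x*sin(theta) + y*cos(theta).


cos(180) = -1, sin(180) = 0
x' = 14*(-1) - 1*0 = -14
y' = 14*0 + 1*(-1) = -1

(-14, -1)


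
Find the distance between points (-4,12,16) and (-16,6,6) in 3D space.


dx=-12, dy=-6, dz=-10
d = sqrt(144+36+100) = sqrt(280) = 16.7332

16.7332


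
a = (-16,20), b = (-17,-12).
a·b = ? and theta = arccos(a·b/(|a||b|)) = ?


a·b = -16*(-17) + 20*(-12) = 272 - 240 = 32
|a| = sqrt(256+400) = 25.6125
|b| = sqrt(289+144) = 20.8087
cos(theta) = 32/(sqrt(656)*sqrt(433)) = 32/sqrt(284048) = 0.060042
theta = arccos(32/sqrt(284048)) = 86.5578 degrees

a·b = 32, theta = 86.5578 deg


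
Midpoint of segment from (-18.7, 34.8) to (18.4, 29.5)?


Mx = (-18.7 + 18.4)/2 = -0.3/2 = -0.1500
My = (34.8 + 29.5)/2 = 64.3/2 = 32.1500

(-0.1500, 32.1500)


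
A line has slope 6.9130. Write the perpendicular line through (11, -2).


Perpendicular slope = -1/m1 = -1/6.9130 = -0.1447
b2 = y0 - m2*x0 = -2 + 11/6.9130 = -2 + 1.5912 = -0.4088

y = -0.1447x - 0.4088


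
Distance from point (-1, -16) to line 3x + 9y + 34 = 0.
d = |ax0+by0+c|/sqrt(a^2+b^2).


|3*(-1) + 9*(-16) + 34| = |-113| = 113
sqrt(9 + 81) = sqrt(90) = 9.4868
d = 113/sqrt(90) = 11.9112

11.9112


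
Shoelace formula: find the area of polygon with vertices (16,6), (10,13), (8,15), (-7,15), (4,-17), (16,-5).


sum(xi*y_{i+1}) = 16*13 + 10*15 + 8*15 - 7*(-17) + 4*(-5) + 16*6 = 673
sum(yi*x_{i+1}) = 6*10 + 13*8 + 15*(-7) + 15*4 - 17*16 - 5*16 = -233
Area = |673 + 233|/2 = 906/2 = 453.0000

453.0000 sq units


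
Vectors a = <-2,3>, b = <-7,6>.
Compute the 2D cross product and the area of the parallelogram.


cross = -2*6 - 3*(-7) = -12 + 21 = 9
Parallelogram area = |9| = 9

cross = 9, parallelogram area = 9


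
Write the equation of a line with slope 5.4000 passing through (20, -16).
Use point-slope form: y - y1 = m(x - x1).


y + 16 = 5.4000(x - 20)
y = 5.4000x - 16 - 5.4000*20
y = 5.4000x - 124.0000

y = 5.4000x - 124.0000


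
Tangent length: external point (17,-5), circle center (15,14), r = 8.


d = sqrt((17-15)^2 + (-5-14)^2) = sqrt(4+361) = 19.1050
L = sqrt(365.0000 - 64) = sqrt(301.0000) = 17.3494

17.3494


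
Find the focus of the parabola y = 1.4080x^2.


a = 1.4080
4a = 5.6320
focus = (0, 1/5.6320) = (0, 0.1776)

Focus = (0, 0.1776)


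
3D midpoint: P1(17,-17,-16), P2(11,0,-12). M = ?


Mx = (17+11)/2 = 14.0000
My = (-17+0)/2 = -8.5000
Mz = (-16- 12)/2 = -14.0000

M = (14.0000, -8.5000, -14.0000)


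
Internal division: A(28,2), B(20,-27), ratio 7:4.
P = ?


Px = (7*20 + 4*28)/11 = 252/11 = 22.9091
Py = (7*(-27) + 4*2)/11 = -181/11 = -16.4545

P = (22.9091, -16.4545)


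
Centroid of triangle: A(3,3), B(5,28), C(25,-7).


Gx = (3+5+25)/3 = 33/3 = 11.0000
Gy = (3+28- 7)/3 = 24/3 = 8.0000

G = (11.0000, 8.0000)


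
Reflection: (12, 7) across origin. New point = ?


Reflection rule for origin: (-x, -y)
(12, 7) -> (-12, -7)

(-12, -7)


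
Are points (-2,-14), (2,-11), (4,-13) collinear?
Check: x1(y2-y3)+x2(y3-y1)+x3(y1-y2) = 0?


-2*(-11+ 13) + 2*(-13+ 14) + 4*(-14+ 11)
= -4 + 2 - 12 = -14

No, not collinear (determinant = -14)


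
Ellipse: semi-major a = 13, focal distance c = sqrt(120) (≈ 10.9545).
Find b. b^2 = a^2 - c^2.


b^2 = 13^2 - (sqrt(120))^2 = 169 - 120 = 49
b = sqrt(49) = 7

b = 7


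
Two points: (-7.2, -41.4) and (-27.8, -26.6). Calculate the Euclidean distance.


dx = -27.8 + 7.2 = -20.6
dy = -26.6 + 41.4 = 14.8
d = sqrt(424.36 + 219.04) = sqrt(643.4) = 25.3653

25.3653


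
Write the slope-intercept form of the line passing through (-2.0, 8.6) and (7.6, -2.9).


m = (-11.5)/(9.6) = -1.1979
b = y1 - m*x1 = 8.6 - (-11.5*(-2.0))/(9.6) = 8.6 - 2.3958 = 6.2042

y = -1.1979x + 6.2042


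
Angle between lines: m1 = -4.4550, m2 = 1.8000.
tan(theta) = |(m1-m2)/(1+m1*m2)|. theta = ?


m1-m2 = -6.255
1+m1*m2 = -7.019
tan(theta) = |-6.255/(-7.019)| = 0.891153
theta = arctan(|-6.255/(-7.019)|) = 41.7059 degrees (acute angle)

41.7059 degrees


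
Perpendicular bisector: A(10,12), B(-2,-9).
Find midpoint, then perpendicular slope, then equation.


Midpoint = (4, 1.5)
Slope of AB = dy/dx = -21/(-12) = 1.7500
Perp slope = -dx/dy = -12/21 = -0.5714
b = My - (perp slope)*Mx = 1.5 + (-12*4)/(-21) = 1.5 + 2.2857 = 3.7857

y = -0.5714x + 3.7857


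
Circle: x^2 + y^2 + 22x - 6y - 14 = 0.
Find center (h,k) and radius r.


h = -D/2 = -22/2 = -11
k = -E/2 = 6/2 = 3
r^2 = h^2 + k^2 - F = 121 + 9 + 14 = 144
r = 12

Center (-11, 3), radius = 12


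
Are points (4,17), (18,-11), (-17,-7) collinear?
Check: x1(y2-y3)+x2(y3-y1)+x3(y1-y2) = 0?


4*(-11+ 7) + 18*(-7-17) - 17*(17+ 11)
= -16 - 432 - 476 = -924

No, not collinear (determinant = -924)


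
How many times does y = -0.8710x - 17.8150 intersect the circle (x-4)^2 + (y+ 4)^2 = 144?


Substitute y = -0.8710x - 17.8150: (x-4)^2 + (-0.8710x- 17.8150+ 4)^2 = 144
Expand to Ax^2 + Bx + C = 0, where b-k = -13.815
A = 1+m^2 = 1.758641
B = 2(m(b-k) - h) = 2(-0.8710*(-13.815) - 4) = 16.06573
C = h^2 + (b-k)^2 - r^2 = 16 + 190.854225 - 144 = 62.854225
disc = B^2-4AC = 258.1077 - 442.1521 = -184.0444
disc < 0

0 intersection points


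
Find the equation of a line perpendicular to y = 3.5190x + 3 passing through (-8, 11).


Perpendicular slope = -1/m1 = -1/3.5190 = -0.2842
b2 = y0 - m2*x0 = 11 - 8/3.5190 = 11 - 2.2734 = 8.7266

y = -0.2842x + 8.7266


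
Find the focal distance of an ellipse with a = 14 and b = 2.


c^2 = 14^2 - 2^2 = 196 - 4 = 192
c = sqrt(192) = 13.8564

c = 13.8564


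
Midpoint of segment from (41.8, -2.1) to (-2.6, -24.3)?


Mx = (41.8 - 2.6)/2 = 39.2/2 = 19.6000
My = (-2.1 - 24.3)/2 = -26.4/2 = -13.2000

(19.6000, -13.2000)


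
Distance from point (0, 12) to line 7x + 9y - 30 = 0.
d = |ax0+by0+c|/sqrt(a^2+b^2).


|7*0 + 9*12 - 30| = |78| = 78
sqrt(49 + 81) = sqrt(130) = 11.4018
d = 78/sqrt(130) = 6.8411

6.8411


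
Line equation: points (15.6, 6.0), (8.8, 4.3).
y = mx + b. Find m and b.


m = (-1.7)/(-6.8) = 0.2500
b = y1 - m*x1 = 6.0 - (-1.7*15.6)/(-6.8) = 6.0 - 3.9000 = 2.1000

y = 0.2500x + 2.1000


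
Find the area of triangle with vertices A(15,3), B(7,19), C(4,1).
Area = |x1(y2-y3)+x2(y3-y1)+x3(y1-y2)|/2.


15*(19-1) = 270
7*(1-3) = -14
4*(3-19) = -64
sum = 192
Area = |192|/2 = 96.0000

96.0000 sq units


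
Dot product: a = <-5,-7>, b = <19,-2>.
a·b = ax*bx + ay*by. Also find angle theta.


a·b = -5*19 - 7*(-2) = -95 + 14 = -81
|a| = sqrt(25+49) = 8.6023
|b| = sqrt(361+4) = 19.1050
cos(theta) = -81/(sqrt(74)*sqrt(365)) = -81/sqrt(27010) = -0.492859
theta = arccos(-81/sqrt(27010)) = 119.5287 degrees

a·b = -81, theta = 119.5287 deg


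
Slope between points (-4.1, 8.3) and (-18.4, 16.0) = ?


dy = 16.0 - 8.3 = 7.7
dx = -18.4 + 4.1 = -14.3
m = 7.7/(-14.3) = -0.5385

m = -0.5385


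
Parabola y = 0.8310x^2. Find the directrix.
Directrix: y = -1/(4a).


a = 0.8310
1/(4a) = 0.3008
directrix: y = -0.3008 = -0.3008

y = -0.3008


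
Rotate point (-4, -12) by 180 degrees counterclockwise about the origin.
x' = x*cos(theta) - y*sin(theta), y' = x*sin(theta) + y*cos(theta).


cos(180) = -1, sin(180) = 0
x' = -4*(-1) + 12*0 = 4
y' = -4*0 - 12*(-1) = 12

(4, 12)


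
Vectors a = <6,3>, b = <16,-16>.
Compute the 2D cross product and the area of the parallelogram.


cross = 6*(-16) - 3*16 = -96 - 48 = -144
Parallelogram area = |-144| = 144

cross = -144, parallelogram area = 144


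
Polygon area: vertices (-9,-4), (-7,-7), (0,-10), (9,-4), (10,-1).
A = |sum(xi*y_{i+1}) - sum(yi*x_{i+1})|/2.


sum(xi*y_{i+1}) = -9*(-7) - 7*(-10) + 0*(-4) + 9*(-1) + 10*(-4) = 84
sum(yi*x_{i+1}) = -4*(-7) - 7*0 - 10*9 - 4*10 - 1*(-9) = -93
Area = |84 + 93|/2 = 177/2 = 88.5000

88.5000 sq units


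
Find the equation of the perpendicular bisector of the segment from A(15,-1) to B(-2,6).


Midpoint = (6.5, 2.5)
Slope of AB = dy/dx = 7/(-17) = -0.4118
Perp slope = -dx/dy = 17/7 = 2.4286
b = My - (perp slope)*Mx = 2.5 + (-17*6.5)/7 = 2.5 - 15.7857 = -13.2857

y = 2.4286x - 13.2857


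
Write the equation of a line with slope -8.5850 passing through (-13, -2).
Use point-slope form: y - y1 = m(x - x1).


y + 2 = -8.5850(x + 13)
y = -8.5850x - 2 + 8.5850*(-13)
y = -8.5850x - 113.6050

y = -8.5850x - 113.6050


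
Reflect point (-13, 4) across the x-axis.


Reflection rule for x-axis: (x, -y)
(-13, 4) -> (-13, -4)

(-13, -4)


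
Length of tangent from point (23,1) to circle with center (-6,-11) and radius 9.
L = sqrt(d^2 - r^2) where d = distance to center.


d = sqrt((23+ 6)^2 + (1+ 11)^2) = sqrt(841+144) = 31.3847
L = sqrt(985.0000 - 81) = sqrt(904.0000) = 30.0666

30.0666


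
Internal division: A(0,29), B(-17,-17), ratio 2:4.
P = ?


Px = (2*(-17) + 4*0)/6 = -34/6 = -5.6667
Py = (2*(-17) + 4*29)/6 = 82/6 = 13.6667

P = (-5.6667, 13.6667)


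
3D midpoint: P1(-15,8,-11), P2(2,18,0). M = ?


Mx = (-15+2)/2 = -6.5000
My = (8+18)/2 = 13.0000
Mz = (-11+0)/2 = -5.5000

M = (-6.5000, 13.0000, -5.5000)


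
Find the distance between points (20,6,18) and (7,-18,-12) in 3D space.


dx=-13, dy=-24, dz=-30
d = sqrt(169+576+900) = sqrt(1645) = 40.5586

40.5586


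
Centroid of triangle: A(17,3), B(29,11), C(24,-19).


Gx = (17+29+24)/3 = 70/3 = 23.3333
Gy = (3+11- 19)/3 = -5/3 = -1.6667

G = (23.3333, -1.6667)


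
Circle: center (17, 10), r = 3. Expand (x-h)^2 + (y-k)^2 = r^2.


(x-17)^2 + (y-10)^2 = 3^2
D = -2h = -34, E = -2k = -20
F = h^2+k^2-r^2 = 289+100-9 = 380

x^2 + y^2 - 34x - 20y + 380 = 0


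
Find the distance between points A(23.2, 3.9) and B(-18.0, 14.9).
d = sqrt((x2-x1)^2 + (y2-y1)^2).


dx = -18.0 - 23.2 = -41.2
dy = 14.9 - 3.9 = 11.0
d = sqrt(1697.44 + 121.0) = sqrt(1818.44) = 42.6432

42.6432


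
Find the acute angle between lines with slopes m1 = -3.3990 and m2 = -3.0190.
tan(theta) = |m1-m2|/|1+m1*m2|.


m1-m2 = -0.38
1+m1*m2 = 11.261581
tan(theta) = |-0.38/11.261581| = 0.033743
theta = arctan(|-0.38/11.261581|) = 1.9326 degrees (acute angle)

1.9326 degrees


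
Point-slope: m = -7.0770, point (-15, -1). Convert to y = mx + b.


y + 1 = -7.0770(x + 15)
y = -7.0770x - 1 + 7.0770*(-15)
y = -7.0770x - 107.1550

y = -7.0770x - 107.1550


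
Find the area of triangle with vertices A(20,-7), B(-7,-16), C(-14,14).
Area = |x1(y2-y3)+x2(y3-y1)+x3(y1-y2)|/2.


20*(-16-14) = -600
-7*(14+ 7) = -147
-14*(-7+ 16) = -126
sum = -873
Area = |-873|/2 = 436.5000

436.5000 sq units


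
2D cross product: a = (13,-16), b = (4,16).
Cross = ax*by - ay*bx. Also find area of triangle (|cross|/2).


cross = 13*16 + 16*4 = 208 + 64 = 272
Triangle area = |272|/2 = 272/2 = 136.0000

cross = 272, triangle area = 136.0000


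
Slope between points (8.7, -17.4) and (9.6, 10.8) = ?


dy = 10.8 + 17.4 = 28.2
dx = 9.6 - 8.7 = 0.9
m = 28.2/0.9 = 31.3333

m = 31.3333


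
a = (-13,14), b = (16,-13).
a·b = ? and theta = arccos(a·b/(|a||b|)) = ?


a·b = -13*16 + 14*(-13) = -208 - 182 = -390
|a| = sqrt(169+196) = 19.1050
|b| = sqrt(256+169) = 20.6155
cos(theta) = -390/(sqrt(365)*sqrt(425)) = -390/sqrt(155125) = -0.990202
theta = arccos(-390/sqrt(155125)) = 171.9728 degrees

a·b = -390, theta = 171.9728 deg


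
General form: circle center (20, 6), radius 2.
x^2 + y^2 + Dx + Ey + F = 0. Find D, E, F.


(x-20)^2 + (y-6)^2 = 2^2
D = -2h = -40, E = -2k = -12
F = h^2+k^2-r^2 = 400+36-4 = 432

D = -40, E = -12, F = 432


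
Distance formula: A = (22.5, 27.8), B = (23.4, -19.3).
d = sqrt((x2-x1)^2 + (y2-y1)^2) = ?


dx = 23.4 - 22.5 = 0.9
dy = -19.3 - 27.8 = -47.1
d = sqrt(0.81 + 2218.41) = sqrt(2219.22) = 47.1086

47.1086


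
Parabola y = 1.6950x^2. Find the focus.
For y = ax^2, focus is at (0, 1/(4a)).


a = 1.6950
4a = 6.7800
focus = (0, 1/6.7800) = (0, 0.1475)

Focus = (0, 0.1475)


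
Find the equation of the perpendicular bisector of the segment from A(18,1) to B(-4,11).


Midpoint = (7, 6)
Slope of AB = dy/dx = 10/(-22) = -0.4545
Perp slope = -dx/dy = 22/10 = 2.2000
b = My - (perp slope)*Mx = 6 + (-22*7)/10 = 6 - 15.4000 = -9.4000

y = 2.2000x - 9.4000


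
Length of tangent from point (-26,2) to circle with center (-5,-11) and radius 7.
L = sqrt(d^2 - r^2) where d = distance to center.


d = sqrt((-26+ 5)^2 + (2+ 11)^2) = sqrt(441+169) = 24.6982
L = sqrt(610.0000 - 49) = sqrt(561.0000) = 23.6854

23.6854


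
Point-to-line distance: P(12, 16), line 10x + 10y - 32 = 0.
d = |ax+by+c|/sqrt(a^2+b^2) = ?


|10*12 + 10*16 - 32| = |248| = 248
sqrt(100 + 100) = sqrt(200) = 14.1421
d = 248/sqrt(200) = 17.5362

17.5362


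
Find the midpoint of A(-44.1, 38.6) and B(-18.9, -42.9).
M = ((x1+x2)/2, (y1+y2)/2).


Mx = (-44.1 - 18.9)/2 = -63.0/2 = -31.5000
My = (38.6 - 42.9)/2 = -4.3/2 = -2.1500

(-31.5000, -2.1500)


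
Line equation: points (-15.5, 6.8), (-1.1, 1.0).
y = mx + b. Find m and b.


m = (-5.8)/(14.4) = -0.4028
b = y1 - m*x1 = 6.8 - (-5.8*(-15.5))/(14.4) = 6.8 - 6.2431 = 0.5569

y = -0.4028x + 0.5569


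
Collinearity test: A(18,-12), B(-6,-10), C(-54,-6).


18*(-10+ 6) - 6*(-6+ 12) - 54*(-12+ 10)
= -72 - 36 + 108 = 0

Yes, collinear (determinant = 0)


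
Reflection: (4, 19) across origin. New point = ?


Reflection rule for origin: (-x, -y)
(4, 19) -> (-4, -19)

(-4, -19)


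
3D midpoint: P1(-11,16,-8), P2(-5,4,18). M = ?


Mx = (-11- 5)/2 = -8.0000
My = (16+4)/2 = 10.0000
Mz = (-8+18)/2 = 5.0000

M = (-8.0000, 10.0000, 5.0000)


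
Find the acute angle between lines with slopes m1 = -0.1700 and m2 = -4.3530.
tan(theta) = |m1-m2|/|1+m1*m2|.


m1-m2 = 4.183
1+m1*m2 = 1.74001
tan(theta) = |4.183/1.74001| = 2.404009
theta = arctan(|4.183/1.74001|) = 67.4141 degrees (acute angle)

67.4141 degrees


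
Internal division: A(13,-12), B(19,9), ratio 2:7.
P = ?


Px = (2*19 + 7*13)/9 = 129/9 = 14.3333
Py = (2*9 + 7*(-12))/9 = -66/9 = -7.3333

P = (14.3333, -7.3333)


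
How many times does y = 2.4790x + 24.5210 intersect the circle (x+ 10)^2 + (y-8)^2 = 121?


Substitute y = 2.4790x + 24.5210: (x+ 10)^2 + (2.4790x+24.5210-8)^2 = 121
Expand to Ax^2 + Bx + C = 0, where b-k = 16.521
A = 1+m^2 = 7.145441
B = 2(m(b-k) - h) = 2(2.4790*16.521 + 10) = 101.911118
C = h^2 + (b-k)^2 - r^2 = 100 + 272.943441 - 121 = 251.943441
disc = B^2-4AC = 10385.8760 - 7200.9880 = 3184.8880
disc > 0

2 intersection points


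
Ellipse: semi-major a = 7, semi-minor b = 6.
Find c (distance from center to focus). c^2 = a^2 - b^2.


c^2 = 7^2 - 6^2 = 49 - 36 = 13
c = sqrt(13) = 3.6056

c = 3.6056


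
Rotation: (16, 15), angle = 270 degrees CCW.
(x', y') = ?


cos(270) = 0, sin(270) = -1
x' = 16*0 - 15*(-1) = 15
y' = 16*(-1) + 15*0 = -16

(15, -16)


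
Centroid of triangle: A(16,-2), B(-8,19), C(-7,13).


Gx = (16- 8- 7)/3 = 1/3 = 0.3333
Gy = (-2+19+13)/3 = 30/3 = 10.0000

G = (0.3333, 10.0000)


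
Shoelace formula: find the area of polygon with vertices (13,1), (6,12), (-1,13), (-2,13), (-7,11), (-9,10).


sum(xi*y_{i+1}) = 13*12 + 6*13 - 1*13 - 2*11 - 7*10 - 9*1 = 120
sum(yi*x_{i+1}) = 1*6 + 12*(-1) + 13*(-2) + 13*(-7) + 11*(-9) + 10*13 = -92
Area = |120 + 92|/2 = 212/2 = 106.0000

106.0000 sq units


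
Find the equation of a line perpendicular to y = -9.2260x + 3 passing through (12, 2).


Perpendicular slope = -1/m1 = -1/(-9.2260) = 0.1084
b2 = y0 - m2*x0 = 2 + 12/(-9.2260) = 2 - 1.3007 = 0.6993

y = 0.1084x + 0.6993


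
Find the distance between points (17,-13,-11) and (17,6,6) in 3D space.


dx=0, dy=19, dz=17
d = sqrt(0+361+289) = sqrt(650) = 25.4951

25.4951


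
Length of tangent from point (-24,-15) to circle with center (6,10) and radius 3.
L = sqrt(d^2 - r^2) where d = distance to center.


d = sqrt((-24-6)^2 + (-15-10)^2) = sqrt(900+625) = 39.0512
L = sqrt(1525.0000 - 9) = sqrt(1516.0000) = 38.9358

38.9358


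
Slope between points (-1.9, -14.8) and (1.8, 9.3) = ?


dy = 9.3 + 14.8 = 24.1
dx = 1.8 + 1.9 = 3.7
m = 24.1/3.7 = 6.5135

m = 6.5135


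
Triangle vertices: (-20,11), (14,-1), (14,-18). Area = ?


-20*(-1+ 18) = -340
14*(-18-11) = -406
14*(11+ 1) = 168
sum = -578
Area = |-578|/2 = 289.0000

289.0000 sq units


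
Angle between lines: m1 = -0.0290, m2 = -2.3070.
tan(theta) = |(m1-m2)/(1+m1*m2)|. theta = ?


m1-m2 = 2.278
1+m1*m2 = 1.066903
tan(theta) = |2.278/1.066903| = 2.135152
theta = arctan(|2.278/1.066903|) = 64.9039 degrees (acute angle)

64.9039 degrees


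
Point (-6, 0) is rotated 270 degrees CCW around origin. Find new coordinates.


cos(270) = 0, sin(270) = -1
x' = -6*0 - 0*(-1) = 0
y' = -6*(-1) + 0*0 = 6

(0, 6)


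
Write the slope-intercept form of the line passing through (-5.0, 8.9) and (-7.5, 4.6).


m = (-4.3)/(-2.5) = 1.7200
b = y1 - m*x1 = 8.9 - (-4.3*(-5.0))/(-2.5) = 8.9 + 8.6000 = 17.5000

y = 1.7200x + 17.5000


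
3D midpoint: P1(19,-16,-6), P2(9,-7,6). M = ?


Mx = (19+9)/2 = 14.0000
My = (-16- 7)/2 = -11.5000
Mz = (-6+6)/2 = 0

M = (14.0000, -11.5000, 0)


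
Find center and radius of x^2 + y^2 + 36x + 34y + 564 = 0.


h = -D/2 = -36/2 = -18
k = -E/2 = -34/2 = -17
r^2 = h^2 + k^2 - F = 324 + 289 - 564 = 49
r = 7

Center (-18, -17), radius = 7


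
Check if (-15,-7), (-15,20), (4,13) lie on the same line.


-15*(20-13) - 15*(13+ 7) + 4*(-7-20)
= -105 - 300 - 108 = -513

No, not collinear (determinant = -513)


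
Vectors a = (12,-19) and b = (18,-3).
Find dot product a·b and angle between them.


a·b = 12*18 - 19*(-3) = 216 + 57 = 273
|a| = sqrt(144+361) = 22.4722
|b| = sqrt(324+9) = 18.2483
cos(theta) = 273/(sqrt(505)*sqrt(333)) = 273/sqrt(168165) = 0.665725
theta = arccos(273/sqrt(168165)) = 48.2620 degrees

a·b = 273, theta = 48.2620 deg


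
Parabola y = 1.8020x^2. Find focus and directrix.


a = 1.8020
1/(4a) = 0.1387
Focus = (0, 0.1387)
Directrix: y = -0.1387

Focus = (0, 0.1387), Directrix: y = -0.1387


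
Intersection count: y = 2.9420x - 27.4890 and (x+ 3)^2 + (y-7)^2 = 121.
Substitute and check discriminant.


Substitute y = 2.9420x - 27.4890: (x+ 3)^2 + (2.9420x- 27.4890-7)^2 = 121
Expand to Ax^2 + Bx + C = 0, where b-k = -34.489
A = 1+m^2 = 9.655364
B = 2(m(b-k) - h) = 2(2.9420*(-34.489) + 3) = -196.933276
C = h^2 + (b-k)^2 - r^2 = 9 + 1189.491121 - 121 = 1077.491121
disc = B^2-4AC = 38782.7152 - 41614.2759 = -2831.5607
disc < 0

0 intersection points


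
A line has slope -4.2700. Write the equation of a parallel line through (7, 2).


Parallel lines have equal slopes.
m2 = -4.2700
b2 = 2 + 4.2700*7 = 31.8900

y = -4.2700x + 31.8900


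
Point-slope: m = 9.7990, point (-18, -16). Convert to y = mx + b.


y + 16 = 9.7990(x + 18)
y = 9.7990x - 16 - 9.7990*(-18)
y = 9.7990x + 160.3820

y = 9.7990x + 160.3820


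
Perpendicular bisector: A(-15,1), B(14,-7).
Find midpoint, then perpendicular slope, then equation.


Midpoint = (-0.5, -3)
Slope of AB = dy/dx = -8/29 = -0.2759
Perp slope = -dx/dy = 29/8 = 3.6250
b = My - (perp slope)*Mx = -3 + (29*(-0.5))/(-8) = -3 + 1.8125 = -1.1875

y = 3.6250x - 1.1875


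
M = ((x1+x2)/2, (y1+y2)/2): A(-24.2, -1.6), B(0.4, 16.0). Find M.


Mx = (-24.2 + 0.4)/2 = -23.8/2 = -11.9000
My = (-1.6 + 16.0)/2 = 14.4/2 = 7.2000

(-11.9000, 7.2000)


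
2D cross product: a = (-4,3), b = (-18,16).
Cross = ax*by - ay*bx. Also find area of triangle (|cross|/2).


cross = -4*16 - 3*(-18) = -64 + 54 = -10
Triangle area = |-10|/2 = 10/2 = 5.0000

cross = -10, triangle area = 5.0000


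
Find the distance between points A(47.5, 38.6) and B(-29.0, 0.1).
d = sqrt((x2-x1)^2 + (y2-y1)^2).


dx = -29.0 - 47.5 = -76.5
dy = 0.1 - 38.6 = -38.5
d = sqrt(5852.25 + 1482.25) = sqrt(7334.5) = 85.6417

85.6417


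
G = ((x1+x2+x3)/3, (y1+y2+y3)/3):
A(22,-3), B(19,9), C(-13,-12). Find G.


Gx = (22+19- 13)/3 = 28/3 = 9.3333
Gy = (-3+9- 12)/3 = -6/3 = -2.0000

G = (9.3333, -2.0000)


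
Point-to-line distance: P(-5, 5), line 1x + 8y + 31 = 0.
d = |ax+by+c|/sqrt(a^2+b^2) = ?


|1*(-5) + 8*5 + 31| = |66| = 66
sqrt(1 + 64) = sqrt(65) = 8.0623
d = 66/sqrt(65) = 8.1863

8.1863


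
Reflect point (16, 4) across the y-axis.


Reflection rule for y-axis: (-x, y)
(16, 4) -> (-16, 4)

(-16, 4)


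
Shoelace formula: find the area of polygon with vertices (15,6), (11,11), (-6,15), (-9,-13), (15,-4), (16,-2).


sum(xi*y_{i+1}) = 15*11 + 11*15 - 6*(-13) - 9*(-4) + 15*(-2) + 16*6 = 510
sum(yi*x_{i+1}) = 6*11 + 11*(-6) + 15*(-9) - 13*15 - 4*16 - 2*15 = -424
Area = |510 + 424|/2 = 934/2 = 467.0000

467.0000 sq units


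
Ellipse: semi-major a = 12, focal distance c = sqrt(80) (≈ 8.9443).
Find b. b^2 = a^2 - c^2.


b^2 = 12^2 - (sqrt(80))^2 = 144 - 80 = 64
b = sqrt(64) = 8

b = 8


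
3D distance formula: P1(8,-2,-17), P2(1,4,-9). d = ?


dx=-7, dy=6, dz=8
d = sqrt(49+36+64) = sqrt(149) = 12.2066

12.2066


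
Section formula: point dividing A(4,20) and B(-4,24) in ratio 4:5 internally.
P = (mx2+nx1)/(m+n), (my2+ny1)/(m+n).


Px = (4*(-4) + 5*4)/9 = 4/9 = 0.4444
Py = (4*24 + 5*20)/9 = 196/9 = 21.7778

P = (0.4444, 21.7778)


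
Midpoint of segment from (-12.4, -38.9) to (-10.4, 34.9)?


Mx = (-12.4 - 10.4)/2 = -22.8/2 = -11.4000
My = (-38.9 + 34.9)/2 = -4.0/2 = -2.0000

(-11.4000, -2.0000)


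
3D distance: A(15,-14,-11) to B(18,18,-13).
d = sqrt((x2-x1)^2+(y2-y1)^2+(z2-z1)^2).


dx=3, dy=32, dz=-2
d = sqrt(9+1024+4) = sqrt(1037) = 32.2025

32.2025


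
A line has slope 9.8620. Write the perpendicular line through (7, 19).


Perpendicular slope = -1/m1 = -1/9.8620 = -0.1014
b2 = y0 - m2*x0 = 19 + 7/9.8620 = 19 + 0.7098 = 19.7098

y = -0.1014x + 19.7098


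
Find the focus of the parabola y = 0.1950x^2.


a = 0.1950
4a = 0.7800
focus = (0, 1/0.7800) = (0, 1.2821)

Focus = (0, 1.2821)


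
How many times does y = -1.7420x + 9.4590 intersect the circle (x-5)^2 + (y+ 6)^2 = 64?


Substitute y = -1.7420x + 9.4590: (x-5)^2 + (-1.7420x+9.4590+ 6)^2 = 64
Expand to Ax^2 + Bx + C = 0, where b-k = 15.459
A = 1+m^2 = 4.034564
B = 2(m(b-k) - h) = 2(-1.7420*15.459 - 5) = -63.859156
C = h^2 + (b-k)^2 - r^2 = 25 + 238.980681 - 64 = 199.980681
disc = B^2-4AC = 4077.9918 - 3227.3394 = 850.6524
disc > 0

2 intersection points


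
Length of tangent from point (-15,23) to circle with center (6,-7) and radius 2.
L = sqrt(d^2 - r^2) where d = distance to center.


d = sqrt((-15-6)^2 + (23+ 7)^2) = sqrt(441+900) = 36.6197
L = sqrt(1341.0000 - 4) = sqrt(1337.0000) = 36.5650

36.5650


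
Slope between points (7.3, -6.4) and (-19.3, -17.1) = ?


dy = -17.1 + 6.4 = -10.7
dx = -19.3 - 7.3 = -26.6
m = -10.7/(-26.6) = 0.4023

m = 0.4023


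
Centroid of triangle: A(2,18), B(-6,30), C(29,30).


Gx = (2- 6+29)/3 = 25/3 = 8.3333
Gy = (18+30+30)/3 = 78/3 = 26.0000

G = (8.3333, 26.0000)


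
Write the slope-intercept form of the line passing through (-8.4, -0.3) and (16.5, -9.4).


m = (-9.1)/(24.9) = -0.3655
b = y1 - m*x1 = -0.3 - (-9.1*(-8.4))/(24.9) = -0.3 - 3.0699 = -3.3699

y = -0.3655x - 3.3699


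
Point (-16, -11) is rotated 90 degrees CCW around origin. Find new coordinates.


cos(90) = 0, sin(90) = 1
x' = -16*0 + 11*1 = 11
y' = -16*1 - 11*0 = -16

(11, -16)


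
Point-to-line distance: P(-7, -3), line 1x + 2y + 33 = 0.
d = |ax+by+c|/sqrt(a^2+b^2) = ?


|1*(-7) + 2*(-3) + 33| = |20| = 20
sqrt(1 + 4) = sqrt(5) = 2.2361
d = 20/sqrt(5) = 8.9443

8.9443


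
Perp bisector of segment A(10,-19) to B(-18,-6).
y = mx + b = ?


Midpoint = (-4, -12.5)
Slope of AB = dy/dx = 13/(-28) = -0.4643
Perp slope = -dx/dy = 28/13 = 2.1538
b = My - (perp slope)*Mx = -12.5 + (-28*(-4))/13 = -12.5 + 8.6154 = -3.8846

y = 2.1538x - 3.8846


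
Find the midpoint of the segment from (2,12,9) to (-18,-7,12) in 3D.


Mx = (2- 18)/2 = -8.0000
My = (12- 7)/2 = 2.5000
Mz = (9+12)/2 = 10.5000

M = (-8.0000, 2.5000, 10.5000)


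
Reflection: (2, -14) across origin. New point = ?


Reflection rule for origin: (-x, -y)
(2, -14) -> (-2, 14)

(-2, 14)


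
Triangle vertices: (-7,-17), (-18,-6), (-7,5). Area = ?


-7*(-6-5) = 77
-18*(5+ 17) = -396
-7*(-17+ 6) = 77
sum = -242
Area = |-242|/2 = 121.0000

121.0000 sq units


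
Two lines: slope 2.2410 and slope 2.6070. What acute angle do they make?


m1-m2 = -0.366
1+m1*m2 = 6.842287
tan(theta) = |-0.366/6.842287| = 0.053491
theta = arctan(|-0.366/6.842287|) = 3.0619 degrees (acute angle)

3.0619 degrees


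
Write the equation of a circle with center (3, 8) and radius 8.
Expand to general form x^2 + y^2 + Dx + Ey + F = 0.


(x-3)^2 + (y-8)^2 = 8^2
D = -2h = -6, E = -2k = -16
F = h^2+k^2-r^2 = 9+64-64 = 9

x^2 + y^2 - 6x - 16y + 9 = 0


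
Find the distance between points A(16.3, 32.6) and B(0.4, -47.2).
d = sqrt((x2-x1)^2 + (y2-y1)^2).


dx = 0.4 - 16.3 = -15.9
dy = -47.2 - 32.6 = -79.8
d = sqrt(252.81 + 6368.04) = sqrt(6620.85) = 81.3686

81.3686


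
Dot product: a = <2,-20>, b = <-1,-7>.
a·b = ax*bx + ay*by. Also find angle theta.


a·b = 2*(-1) - 20*(-7) = -2 + 140 = 138
|a| = sqrt(4+400) = 20.0998
|b| = sqrt(1+49) = 7.0711
cos(theta) = 138/(sqrt(404)*sqrt(50)) = 138/sqrt(20200) = 0.970965
theta = arccos(138/sqrt(20200)) = 13.8407 degrees

a·b = 138, theta = 13.8407 deg


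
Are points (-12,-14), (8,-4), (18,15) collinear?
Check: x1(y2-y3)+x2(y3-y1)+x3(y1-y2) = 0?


-12*(-4-15) + 8*(15+ 14) + 18*(-14+ 4)
= 228 + 232 - 180 = 280

No, not collinear (determinant = 280)


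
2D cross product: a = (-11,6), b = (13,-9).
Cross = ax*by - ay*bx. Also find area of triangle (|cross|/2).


cross = -11*(-9) - 6*13 = 99 - 78 = 21
Triangle area = |21|/2 = 21/2 = 10.5000

cross = 21, triangle area = 10.5000


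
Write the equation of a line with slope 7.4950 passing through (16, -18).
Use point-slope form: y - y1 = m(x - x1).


y + 18 = 7.4950(x - 16)
y = 7.4950x - 18 - 7.4950*16
y = 7.4950x - 137.9200

y = 7.4950x - 137.9200


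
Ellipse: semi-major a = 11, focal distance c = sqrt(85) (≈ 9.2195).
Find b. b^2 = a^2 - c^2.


b^2 = 11^2 - (sqrt(85))^2 = 121 - 85 = 36
b = sqrt(36) = 6

b = 6


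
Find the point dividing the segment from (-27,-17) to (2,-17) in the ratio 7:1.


Px = (7*2 + 1*(-27))/8 = -13/8 = -1.6250
Py = (7*(-17) + 1*(-17))/8 = -136/8 = -17.0000

P = (-1.6250, -17.0000)


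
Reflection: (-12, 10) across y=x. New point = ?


Reflection rule for y=x: (y, x)
(-12, 10) -> (10, -12)

(10, -12)


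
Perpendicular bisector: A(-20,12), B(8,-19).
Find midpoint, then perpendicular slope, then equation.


Midpoint = (-6, -3.5)
Slope of AB = dy/dx = -31/28 = -1.1071
Perp slope = -dx/dy = 28/31 = 0.9032
b = My - (perp slope)*Mx = -3.5 + (28*(-6))/(-31) = -3.5 + 5.4194 = 1.9194

y = 0.9032x + 1.9194


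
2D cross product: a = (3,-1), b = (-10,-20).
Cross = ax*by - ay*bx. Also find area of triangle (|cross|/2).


cross = 3*(-20) + 1*(-10) = -60 - 10 = -70
Triangle area = |-70|/2 = 70/2 = 35.0000

cross = -70, triangle area = 35.0000


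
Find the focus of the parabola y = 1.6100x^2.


a = 1.6100
4a = 6.4400
focus = (0, 1/6.4400) = (0, 0.1553)

Focus = (0, 0.1553)


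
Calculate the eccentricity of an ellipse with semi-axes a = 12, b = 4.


c = sqrt(144-16) = sqrt(128) = 11.3137
e = c/a = sqrt(128)/12 = 0.9428

e = 0.9428


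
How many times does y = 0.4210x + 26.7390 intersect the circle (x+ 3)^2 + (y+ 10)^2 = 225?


Substitute y = 0.4210x + 26.7390: (x+ 3)^2 + (0.4210x+26.7390+ 10)^2 = 225
Expand to Ax^2 + Bx + C = 0, where b-k = 36.739
A = 1+m^2 = 1.177241
B = 2(m(b-k) - h) = 2(0.4210*36.739 + 3) = 36.934238
C = h^2 + (b-k)^2 - r^2 = 9 + 1349.754121 - 225 = 1133.754121
disc = B^2-4AC = 1364.1379 - 5338.8073 = -3974.6694
disc < 0

0 intersection points


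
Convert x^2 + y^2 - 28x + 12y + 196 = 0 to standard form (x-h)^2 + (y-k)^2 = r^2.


h = -D/2 = 28/2 = 14
k = -E/2 = -12/2 = -6
r^2 = h^2 + k^2 - F = 196 + 36 - 196 = 36
r = 6

Center (14, -6), radius = 6


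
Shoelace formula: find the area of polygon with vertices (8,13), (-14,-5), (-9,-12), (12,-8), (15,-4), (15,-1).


sum(xi*y_{i+1}) = 8*(-5) - 14*(-12) - 9*(-8) + 12*(-4) + 15*(-1) + 15*13 = 332
sum(yi*x_{i+1}) = 13*(-14) - 5*(-9) - 12*12 - 8*15 - 4*15 - 1*8 = -469
Area = |332 + 469|/2 = 801/2 = 400.5000

400.5000 sq units


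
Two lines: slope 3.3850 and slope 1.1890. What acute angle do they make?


m1-m2 = 2.196
1+m1*m2 = 5.024765
tan(theta) = |2.196/5.024765| = 0.437035
theta = arctan(|2.196/5.024765|) = 23.6070 degrees (acute angle)

23.6070 degrees


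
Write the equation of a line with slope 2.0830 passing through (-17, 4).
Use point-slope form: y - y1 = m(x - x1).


y - 4 = 2.0830(x + 17)
y = 2.0830x + 4 - 2.0830*(-17)
y = 2.0830x + 39.4110

y = 2.0830x + 39.4110


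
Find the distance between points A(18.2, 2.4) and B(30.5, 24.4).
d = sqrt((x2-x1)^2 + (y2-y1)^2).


dx = 30.5 - 18.2 = 12.3
dy = 24.4 - 2.4 = 22.0
d = sqrt(151.29 + 484.0) = sqrt(635.29) = 25.2050

25.2050


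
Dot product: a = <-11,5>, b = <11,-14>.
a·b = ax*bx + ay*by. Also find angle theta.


a·b = -11*11 + 5*(-14) = -121 - 70 = -191
|a| = sqrt(121+25) = 12.0830
|b| = sqrt(121+196) = 17.8045
cos(theta) = -191/(sqrt(146)*sqrt(317)) = -191/sqrt(46282) = -0.887825
theta = arccos(-191/sqrt(46282)) = 152.6012 degrees

a·b = -191, theta = 152.6012 deg


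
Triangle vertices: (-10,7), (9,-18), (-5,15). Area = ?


-10*(-18-15) = 330
9*(15-7) = 72
-5*(7+ 18) = -125
sum = 277
Area = |277|/2 = 138.5000

138.5000 sq units


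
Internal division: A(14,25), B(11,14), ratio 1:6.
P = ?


Px = (1*11 + 6*14)/7 = 95/7 = 13.5714
Py = (1*14 + 6*25)/7 = 164/7 = 23.4286

P = (13.5714, 23.4286)


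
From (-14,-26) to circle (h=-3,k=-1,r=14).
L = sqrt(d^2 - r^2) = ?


d = sqrt((-14+ 3)^2 + (-26+ 1)^2) = sqrt(121+625) = 27.3130
L = sqrt(746.0000 - 196) = sqrt(550.0000) = 23.4521

23.4521


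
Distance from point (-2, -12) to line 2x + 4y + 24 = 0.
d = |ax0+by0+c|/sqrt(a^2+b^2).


|2*(-2) + 4*(-12) + 24| = |-28| = 28
sqrt(4 + 16) = sqrt(20) = 4.4721
d = 28/sqrt(20) = 6.2610

6.2610


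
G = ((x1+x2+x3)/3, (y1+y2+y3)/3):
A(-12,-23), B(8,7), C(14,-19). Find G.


Gx = (-12+8+14)/3 = 10/3 = 3.3333
Gy = (-23+7- 19)/3 = -35/3 = -11.6667

G = (3.3333, -11.6667)


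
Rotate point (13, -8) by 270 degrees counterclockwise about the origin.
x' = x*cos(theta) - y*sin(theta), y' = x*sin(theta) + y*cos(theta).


cos(270) = 0, sin(270) = -1
x' = 13*0 + 8*(-1) = -8
y' = 13*(-1) - 8*0 = -13

(-8, -13)


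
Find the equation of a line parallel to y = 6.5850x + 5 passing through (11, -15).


Parallel lines have equal slopes.
m2 = 6.5850
b2 = -15 - 6.5850*11 = -87.4350

y = 6.5850x - 87.4350


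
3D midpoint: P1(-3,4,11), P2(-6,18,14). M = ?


Mx = (-3- 6)/2 = -4.5000
My = (4+18)/2 = 11.0000
Mz = (11+14)/2 = 12.5000

M = (-4.5000, 11.0000, 12.5000)


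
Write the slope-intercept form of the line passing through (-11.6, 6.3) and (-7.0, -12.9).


m = (-19.2)/(4.6) = -4.1739
b = y1 - m*x1 = 6.3 - (-19.2*(-11.6))/(4.6) = 6.3 - 48.4174 = -42.1174

y = -4.1739x - 42.1174


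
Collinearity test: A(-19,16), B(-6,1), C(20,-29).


-19*(1+ 29) - 6*(-29-16) + 20*(16-1)
= -570 + 270 + 300 = 0

Yes, collinear (determinant = 0)


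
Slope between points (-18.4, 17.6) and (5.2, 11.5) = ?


dy = 11.5 - 17.6 = -6.1
dx = 5.2 + 18.4 = 23.6
m = -6.1/23.6 = -0.2585

m = -0.2585


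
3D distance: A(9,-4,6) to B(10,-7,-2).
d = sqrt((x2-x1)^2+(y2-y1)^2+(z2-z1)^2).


dx=1, dy=-3, dz=-8
d = sqrt(1+9+64) = sqrt(74) = 8.6023

8.6023


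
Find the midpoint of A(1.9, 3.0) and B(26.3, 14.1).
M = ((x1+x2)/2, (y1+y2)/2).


Mx = (1.9 + 26.3)/2 = 28.2/2 = 14.1000
My = (3.0 + 14.1)/2 = 17.1/2 = 8.5500

(14.1000, 8.5500)


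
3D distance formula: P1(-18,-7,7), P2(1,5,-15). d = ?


dx=19, dy=12, dz=-22
d = sqrt(361+144+484) = sqrt(989) = 31.4484

31.4484


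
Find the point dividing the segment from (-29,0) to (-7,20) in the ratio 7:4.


Px = (7*(-7) + 4*(-29))/11 = -165/11 = -15.0000
Py = (7*20 + 4*0)/11 = 140/11 = 12.7273

P = (-15.0000, 12.7273)


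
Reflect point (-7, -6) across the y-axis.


Reflection rule for y-axis: (-x, y)
(-7, -6) -> (7, -6)

(7, -6)


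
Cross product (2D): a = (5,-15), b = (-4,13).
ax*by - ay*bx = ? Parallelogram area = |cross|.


cross = 5*13 + 15*(-4) = 65 - 60 = 5
Parallelogram area = |5| = 5

cross = 5, parallelogram area = 5


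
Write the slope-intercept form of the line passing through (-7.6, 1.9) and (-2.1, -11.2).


m = (-13.1)/(5.5) = -2.3818
b = y1 - m*x1 = 1.9 - (-13.1*(-7.6))/(5.5) = 1.9 - 18.1018 = -16.2018

y = -2.3818x - 16.2018


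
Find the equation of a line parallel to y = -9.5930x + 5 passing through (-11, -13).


Parallel lines have equal slopes.
m2 = -9.5930
b2 = -13 + 9.5930*(-11) = -118.5230

y = -9.5930x - 118.5230


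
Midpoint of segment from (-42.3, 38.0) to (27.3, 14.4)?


Mx = (-42.3 + 27.3)/2 = -15/2 = -7.5000
My = (38.0 + 14.4)/2 = 52.4/2 = 26.2000

(-7.5000, 26.2000)


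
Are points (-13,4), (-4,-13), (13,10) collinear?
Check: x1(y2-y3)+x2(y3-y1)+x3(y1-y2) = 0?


-13*(-13-10) - 4*(10-4) + 13*(4+ 13)
= 299 - 24 + 221 = 496

No, not collinear (determinant = 496)


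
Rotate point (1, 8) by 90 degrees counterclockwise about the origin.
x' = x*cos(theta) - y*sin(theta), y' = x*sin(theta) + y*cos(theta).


cos(90) = 0, sin(90) = 1
x' = 1*0 - 8*1 = -8
y' = 1*1 + 8*0 = 1

(-8, 1)


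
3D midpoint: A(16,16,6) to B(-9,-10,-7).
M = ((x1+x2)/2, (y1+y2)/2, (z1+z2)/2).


Mx = (16- 9)/2 = 3.5000
My = (16- 10)/2 = 3.0000
Mz = (6- 7)/2 = -0.5000

M = (3.5000, 3.0000, -0.5000)


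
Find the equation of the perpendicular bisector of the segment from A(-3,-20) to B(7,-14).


Midpoint = (2, -17)
Slope of AB = dy/dx = 6/10 = 0.6000
Perp slope = -dx/dy = -10/6 = -1.6667
b = My - (perp slope)*Mx = -17 + (10*2)/6 = -17 + 3.3333 = -13.6667

y = -1.6667x - 13.6667


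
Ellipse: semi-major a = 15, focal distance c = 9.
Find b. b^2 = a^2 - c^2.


b^2 = 15^2 - (9)^2 = 225 - 81 = 144
b = sqrt(144) = 12

b = 12


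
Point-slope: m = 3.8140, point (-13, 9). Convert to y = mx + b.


y - 9 = 3.8140(x + 13)
y = 3.8140x + 9 - 3.8140*(-13)
y = 3.8140x + 58.5820

y = 3.8140x + 58.5820


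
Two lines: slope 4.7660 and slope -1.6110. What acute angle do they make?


m1-m2 = 6.377
1+m1*m2 = -6.678026
tan(theta) = |6.377/(-6.678026)| = 0.954923
theta = arctan(|6.377/(-6.678026)|) = 43.6791 degrees (acute angle)

43.6791 degrees


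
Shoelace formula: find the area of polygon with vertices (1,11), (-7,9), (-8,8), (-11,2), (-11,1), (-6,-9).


sum(xi*y_{i+1}) = 1*9 - 7*8 - 8*2 - 11*1 - 11*(-9) - 6*11 = -41
sum(yi*x_{i+1}) = 11*(-7) + 9*(-8) + 8*(-11) + 2*(-11) + 1*(-6) - 9*1 = -274
Area = |-41 + 274|/2 = 233/2 = 116.5000

116.5000 sq units


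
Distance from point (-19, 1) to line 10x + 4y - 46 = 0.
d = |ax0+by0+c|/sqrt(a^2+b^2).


|10*(-19) + 4*1 - 46| = |-232| = 232
sqrt(100 + 16) = sqrt(116) = 10.7703
d = 232/sqrt(116) = 21.5407

21.5407


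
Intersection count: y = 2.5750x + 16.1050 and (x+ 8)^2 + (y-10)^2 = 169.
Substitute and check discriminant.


Substitute y = 2.5750x + 16.1050: (x+ 8)^2 + (2.5750x+16.1050-10)^2 = 169
Expand to Ax^2 + Bx + C = 0, where b-k = 6.105
A = 1+m^2 = 7.630625
B = 2(m(b-k) - h) = 2(2.5750*6.105 + 8) = 47.44075
C = h^2 + (b-k)^2 - r^2 = 64 + 37.271025 - 169 = -67.728975
disc = B^2-4AC = 2250.6248 + 2067.2576 = 4317.8824
disc > 0

2 intersection points


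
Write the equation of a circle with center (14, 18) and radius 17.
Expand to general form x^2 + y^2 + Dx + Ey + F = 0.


(x-14)^2 + (y-18)^2 = 17^2
D = -2h = -28, E = -2k = -36
F = h^2+k^2-r^2 = 196+324-289 = 231

x^2 + y^2 - 28x - 36y + 231 = 0


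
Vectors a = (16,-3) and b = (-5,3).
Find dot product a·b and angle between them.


a·b = 16*(-5) - 3*3 = -80 - 9 = -89
|a| = sqrt(256+9) = 16.2788
|b| = sqrt(25+9) = 5.8310
cos(theta) = -89/(sqrt(265)*sqrt(34)) = -89/sqrt(9010) = -0.937622
theta = arccos(-89/sqrt(9010)) = 159.6559 degrees

a·b = -89, theta = 159.6559 deg


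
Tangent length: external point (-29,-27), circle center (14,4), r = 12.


d = sqrt((-29-14)^2 + (-27-4)^2) = sqrt(1849+961) = 53.0094
L = sqrt(2810.0000 - 144) = sqrt(2666.0000) = 51.6333

51.6333


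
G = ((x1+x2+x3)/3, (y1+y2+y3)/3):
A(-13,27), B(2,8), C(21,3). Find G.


Gx = (-13+2+21)/3 = 10/3 = 3.3333
Gy = (27+8+3)/3 = 38/3 = 12.6667

G = (3.3333, 12.6667)
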